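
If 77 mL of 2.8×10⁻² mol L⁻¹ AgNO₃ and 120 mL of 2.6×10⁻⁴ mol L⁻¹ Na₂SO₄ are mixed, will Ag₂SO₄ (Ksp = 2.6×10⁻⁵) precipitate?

No

The combined volume is 197 mL.
[Ag⁺] = (2.8×10⁻²)(77)/197 = 1.1×10⁻² mol L⁻¹
[SO₄²⁻] = (2.6×10⁻⁴)(120)/197 = 1.6×10⁻⁴ mol L⁻¹
Q = [Ag⁺]^2[SO₄²⁻] = 1.9×10⁻⁸
Q < Ksp (1.9×10⁻⁸ vs 2.6×10⁻⁵); the solution remains unsaturated and no precipitate forms.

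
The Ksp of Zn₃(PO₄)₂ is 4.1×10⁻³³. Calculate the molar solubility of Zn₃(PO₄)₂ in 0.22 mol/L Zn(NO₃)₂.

3.1×10⁻¹⁶ M

Zn₃(PO₄)₂(s) ⇌ 3 Zn²⁺(aq) + 2 PO₄³⁻(aq)
The solution already contains Zn²⁺ at 0.22 mol/L. Let s be the molar solubility of Zn₃(PO₄)₂.
[Zn²⁺] ≈ 0.22 mol/L (common ion dominates); [PO₄³⁻] = 2s.
Ksp = [Zn²⁺]^3[PO₄³⁻]^2 = (0.22)^3(2s)^2
(2s)^2 = 4.1×10⁻³³ / (0.22)^3 = 3.9×10⁻³¹
s = 3.1×10⁻¹⁶ mol/L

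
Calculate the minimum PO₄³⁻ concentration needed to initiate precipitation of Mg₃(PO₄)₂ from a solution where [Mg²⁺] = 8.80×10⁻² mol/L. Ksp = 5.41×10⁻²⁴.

A salt starts to precipitate once the ion product Q reaches its Ksp.
Mg₃(PO₄)₂(s) ⇌ 3 Mg²⁺(aq) + 2 PO₄³⁻(aq)
Ksp = [Mg²⁺]^3[PO₄³⁻]^2 = [PO₄³⁻]^2(8.80×10⁻²)^3
[PO₄³⁻]^2 = 5.41×10⁻²⁴ / (8.80×10⁻²)^3 = 7.94×10⁻²¹
[PO₄³⁻] = 8.91×10⁻¹¹ mol/L

8.91×10⁻¹¹ M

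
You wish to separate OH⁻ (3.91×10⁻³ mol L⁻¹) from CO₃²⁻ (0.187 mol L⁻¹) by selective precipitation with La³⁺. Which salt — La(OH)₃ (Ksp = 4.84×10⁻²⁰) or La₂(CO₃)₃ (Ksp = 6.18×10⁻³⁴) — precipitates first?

Precipitation of each salt begins when its ion product equals Ksp.
For La(OH)₃: [La³⁺] = (Ksp/[OH⁻]^3) = 8.10×10⁻¹³ mol L⁻¹
For La₂(CO₃)₃: [La³⁺] = (Ksp/[CO₃²⁻]^3)^(1/2) = 3.07×10⁻¹⁶ mol L⁻¹
The smaller threshold [La³⁺] is reached first, so La₂(CO₃)₃ precipitates first.

La₂(CO₃)₃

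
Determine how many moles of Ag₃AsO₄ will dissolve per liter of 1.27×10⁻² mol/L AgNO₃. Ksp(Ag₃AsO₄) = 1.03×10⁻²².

5.03×10⁻¹⁷ M

Ag₃AsO₄(s) ⇌ 3 Ag⁺(aq) + AsO₄³⁻(aq)
Let s be the solubility of Ag₃AsO₄ here. The common ion gives [Ag⁺] ≈ 1.27×10⁻² mol/L, and [AsO₄³⁻] = s.
Ksp = [Ag⁺]^3[AsO₄³⁻] = (1.27×10⁻²)^3s
s = 1.03×10⁻²² / (1.27×10⁻²)^3 = 5.03×10⁻¹⁷
s = 5.03×10⁻¹⁷ mol/L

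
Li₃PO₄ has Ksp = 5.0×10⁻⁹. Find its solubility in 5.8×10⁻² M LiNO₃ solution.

2.6×10⁻⁵ M

Li₃PO₄(s) ⇌ 3 Li⁺(aq) + PO₄³⁻(aq)
Li⁺ is already present at 5.8×10⁻² M. If s mol/L of Li₃PO₄ dissolves, [PO₄³⁻] = s while [Li⁺] ≈ 5.8×10⁻² M.
Ksp = [Li⁺]^3[PO₄³⁻] = (5.8×10⁻²)^3s
s = 5.0×10⁻⁹ / (5.8×10⁻²)^3 = 2.6×10⁻⁵
s = 2.6×10⁻⁵ M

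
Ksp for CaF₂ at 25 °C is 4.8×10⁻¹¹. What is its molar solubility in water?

CaF₂(s) ⇌ Ca²⁺(aq) + 2 F⁻(aq)
Call the molar solubility s, so that [Ca²⁺] = s and [F⁻] = 2s.
Ksp = [Ca²⁺][F⁻]^2 = s · (2s)^2 = 4s^3
4s^3 = 4.8×10⁻¹¹  ⇒  s^3 = 1.2×10⁻¹¹
s = (1.2×10⁻¹¹)^(1/3) = 2.3×10⁻⁴ M

2.3×10⁻⁴ M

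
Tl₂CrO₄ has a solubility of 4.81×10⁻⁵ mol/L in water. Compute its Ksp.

Tl₂CrO₄(s) ⇌ 2 Tl⁺(aq) + CrO₄²⁻(aq)
Call the molar solubility s, so that [Tl⁺] = 2s and [CrO₄²⁻] = s.
Ksp = [Tl⁺]^2[CrO₄²⁻] = (2s)^2 · s = 4s^3
Ksp = 4 × (4.81×10⁻⁵)^3 = 4.45×10⁻¹³

Ksp = 4.45×10⁻¹³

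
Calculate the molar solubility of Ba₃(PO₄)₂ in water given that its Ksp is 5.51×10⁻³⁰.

5.52×10⁻⁷ M

Ba₃(PO₄)₂(s) ⇌ 3 Ba²⁺(aq) + 2 PO₄³⁻(aq)
With molar solubility s: [Ba²⁺] = 3s, [PO₄³⁻] = 2s.
Ksp = [Ba²⁺]^3[PO₄³⁻]^2 = (3s)^3 · (2s)^2 = 108s^5
108s^5 = 5.51×10⁻³⁰  ⇒  s^5 = 5.10×10⁻³²
Taking the 5th root, s = 5.52×10⁻⁷ mol/L.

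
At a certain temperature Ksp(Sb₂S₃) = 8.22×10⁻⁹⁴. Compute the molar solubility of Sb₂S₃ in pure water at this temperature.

Sb₂S₃(s) ⇌ 2 Sb³⁺(aq) + 3 S²⁻(aq)
For each mole of Sb₂S₃ that dissolves per liter, [Sb³⁺] = 2s and [S²⁻] = 3s; let s denote this solubility.
Ksp = [Sb³⁺]^2[S²⁻]^3 = (2s)^2 · (3s)^3 = 108s^5
108s^5 = 8.22×10⁻⁹⁴  ⇒  s^5 = 7.61×10⁻⁹⁶
s = 9.47×10⁻²⁰ mol/L

9.47×10⁻²⁰ M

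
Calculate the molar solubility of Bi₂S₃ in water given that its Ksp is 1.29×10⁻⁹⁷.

1.64×10⁻²⁰ M

Bi₂S₃(s) ⇌ 2 Bi³⁺(aq) + 3 S²⁻(aq)
With molar solubility s: [Bi³⁺] = 2s, [S²⁻] = 3s.
Ksp = [Bi³⁺]^2[S²⁻]^3 = (2s)^2 · (3s)^3 = 108s^5
108s^5 = 1.29×10⁻⁹⁷  ⇒  s^5 = 1.19×10⁻⁹⁹
s = 1.64×10⁻²⁰ mol L⁻¹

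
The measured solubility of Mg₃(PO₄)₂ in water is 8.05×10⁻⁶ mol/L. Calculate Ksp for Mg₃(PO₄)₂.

Mg₃(PO₄)₂(s) ⇌ 3 Mg²⁺(aq) + 2 PO₄³⁻(aq)
Let s be the molar solubility. Then [Mg²⁺] = 3s and [PO₄³⁻] = 2s.
Ksp = [Mg²⁺]^3[PO₄³⁻]^2 = (3s)^3 · (2s)^2 = 108s^5
Ksp = 108 × (8.05×10⁻⁶)^5 = 3.65×10⁻²⁴

Ksp = 3.65×10⁻²⁴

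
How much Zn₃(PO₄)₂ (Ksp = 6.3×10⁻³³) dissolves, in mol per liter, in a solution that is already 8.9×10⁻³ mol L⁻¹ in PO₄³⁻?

Zn₃(PO₄)₂(s) ⇌ 3 Zn²⁺(aq) + 2 PO₄³⁻(aq)
The solution already contains PO₄³⁻ at 8.9×10⁻³ mol L⁻¹. Let s be the molar solubility of Zn₃(PO₄)₂.
[PO₄³⁻] ≈ 8.9×10⁻³ mol L⁻¹ (common ion dominates); [Zn²⁺] = 3s.
Ksp = [Zn²⁺]^3[PO₄³⁻]^2 = (3s)^3(8.9×10⁻³)^2
(3s)^3 = 6.3×10⁻³³ / (8.9×10⁻³)^2 = 8.0×10⁻²⁹
s = 1.4×10⁻¹⁰ mol L⁻¹

1.4×10⁻¹⁰ M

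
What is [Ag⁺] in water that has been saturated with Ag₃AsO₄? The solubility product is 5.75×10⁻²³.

3.62×10⁻⁶ M

Ag₃AsO₄(s) ⇌ 3 Ag⁺(aq) + AsO₄³⁻(aq)
Call the molar solubility s, so that [Ag⁺] = 3s and [AsO₄³⁻] = s.
Ksp = [Ag⁺]^3[AsO₄³⁻] = (3s)^3 · s = 27s^4 = 5.75×10⁻²³
s = 1.21×10⁻⁶ mol L⁻¹
[Ag⁺] = 3s = 3.62×10⁻⁶ mol L⁻¹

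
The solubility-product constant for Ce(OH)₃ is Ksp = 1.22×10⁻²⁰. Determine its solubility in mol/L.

Ce(OH)₃(s) ⇌ Ce³⁺(aq) + 3 OH⁻(aq)
If s mol/L of Ce(OH)₃ dissolves, [Ce³⁺] = s and [OH⁻] = 3s.
Ksp = [Ce³⁺][OH⁻]^3 = s · (3s)^3 = 27s^4
27s^4 = 1.22×10⁻²⁰  ⇒  s^4 = 4.52×10⁻²²
s = 4.61×10⁻⁶ mol L⁻¹

4.61×10⁻⁶ M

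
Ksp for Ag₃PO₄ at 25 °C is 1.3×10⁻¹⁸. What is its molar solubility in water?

Ag₃PO₄(s) ⇌ 3 Ag⁺(aq) + PO₄³⁻(aq)
With molar solubility s: [Ag⁺] = 3s, [PO₄³⁻] = s.
Ksp = [Ag⁺]^3[PO₄³⁻] = (3s)^3 · s = 27s^4
27s^4 = 1.3×10⁻¹⁸  ⇒  s^4 = 4.8×10⁻²⁰
Taking the 4th root, s = 1.5×10⁻⁵ mol L⁻¹.

1.5×10⁻⁵ M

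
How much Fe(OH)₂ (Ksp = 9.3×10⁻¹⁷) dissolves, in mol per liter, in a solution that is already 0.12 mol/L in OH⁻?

Fe(OH)₂(s) ⇌ Fe²⁺(aq) + 2 OH⁻(aq)
The solution already contains OH⁻ at 0.12 mol/L. Let s be the molar solubility of Fe(OH)₂.
[OH⁻] ≈ 0.12 mol/L (common ion dominates); [Fe²⁺] = s.
Ksp = [Fe²⁺][OH⁻]^2 = s(0.12)^2
s = 9.3×10⁻¹⁷ / (0.12)^2 = 6.5×10⁻¹⁵
s = 6.5×10⁻¹⁵ mol/L

6.5×10⁻¹⁵ M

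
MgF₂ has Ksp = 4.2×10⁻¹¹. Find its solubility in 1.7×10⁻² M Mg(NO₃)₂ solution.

2.5×10⁻⁵ M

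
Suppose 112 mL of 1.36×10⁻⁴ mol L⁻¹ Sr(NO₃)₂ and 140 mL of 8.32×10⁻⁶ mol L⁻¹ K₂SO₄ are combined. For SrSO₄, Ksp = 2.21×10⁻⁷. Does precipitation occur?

After mixing, V = 112 mL + 140 mL = 252 mL.
[Sr²⁺] = (1.36×10⁻⁴)(112)/252 = 6.04×10⁻⁵ mol L⁻¹
[SO₄²⁻] = (8.32×10⁻⁶)(140)/252 = 4.62×10⁻⁶ mol L⁻¹
Q = [Sr²⁺][SO₄²⁻] = 2.79×10⁻¹⁰
Q < Ksp (2.79×10⁻¹⁰ vs 2.21×10⁻⁷); the solution remains unsaturated and no precipitate forms.

No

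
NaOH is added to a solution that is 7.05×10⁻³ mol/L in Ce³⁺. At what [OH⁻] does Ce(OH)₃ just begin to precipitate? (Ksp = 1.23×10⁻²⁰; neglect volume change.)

A salt starts to precipitate once the ion product Q reaches its Ksp.
Ce(OH)₃(s) ⇌ Ce³⁺(aq) + 3 OH⁻(aq)
Ksp = [Ce³⁺][OH⁻]^3 = [OH⁻]^3(7.05×10⁻³)
[OH⁻]^3 = 1.23×10⁻²⁰ / (7.05×10⁻³) = 1.74×10⁻¹⁸
[OH⁻] = 1.20×10⁻⁶ mol/L

1.20×10⁻⁶ M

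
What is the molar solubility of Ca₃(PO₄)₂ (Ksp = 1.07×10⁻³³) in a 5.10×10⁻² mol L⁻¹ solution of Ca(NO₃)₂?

1.42×10⁻¹⁵ M

Ca₃(PO₄)₂(s) ⇌ 3 Ca²⁺(aq) + 2 PO₄³⁻(aq)
With Ca²⁺ already at 5.10×10⁻² mol L⁻¹ and s small, take [Ca²⁺] ≈ 5.10×10⁻² mol L⁻¹ and [PO₄³⁻] = 2s.
Ksp = [Ca²⁺]^3[PO₄³⁻]^2 = (5.10×10⁻²)^3(2s)^2
(2s)^2 = 1.07×10⁻³³ / (5.10×10⁻²)^3 = 8.07×10⁻³⁰
s = 1.42×10⁻¹⁵ mol L⁻¹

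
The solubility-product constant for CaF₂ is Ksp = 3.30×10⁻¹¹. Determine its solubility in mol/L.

CaF₂(s) ⇌ Ca²⁺(aq) + 2 F⁻(aq)
If s mol/L of CaF₂ dissolves, [Ca²⁺] = s and [F⁻] = 2s.
Ksp = [Ca²⁺][F⁻]^2 = s · (2s)^2 = 4s^3
4s^3 = 3.30×10⁻¹¹  ⇒  s^3 = 8.25×10⁻¹²
s = (8.25×10⁻¹²)^(1/3) = 2.02×10⁻⁴ mol L⁻¹

2.02×10⁻⁴ M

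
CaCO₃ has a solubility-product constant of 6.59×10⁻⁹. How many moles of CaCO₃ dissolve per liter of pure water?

CaCO₃(s) ⇌ Ca²⁺(aq) + CO₃²⁻(aq)
Let s be the molar solubility. Then [Ca²⁺] = s and [CO₃²⁻] = s.
Ksp = [Ca²⁺][CO₃²⁻] = s · s = s^2
s^2 = 6.59×10⁻⁹
s = 8.12×10⁻⁵ mol L⁻¹

8.12×10⁻⁵ M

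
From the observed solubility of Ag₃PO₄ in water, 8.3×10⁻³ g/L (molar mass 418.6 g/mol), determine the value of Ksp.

s = (8.3×10⁻³ g L⁻¹)/(418.6 g mol⁻¹) = 1.983×10⁻⁵ M
Ag₃PO₄(s) ⇌ 3 Ag⁺(aq) + PO₄³⁻(aq)
If s mol/L of Ag₃PO₄ dissolves, [Ag⁺] = 3s and [PO₄³⁻] = s.
Ksp = [Ag⁺]^3[PO₄³⁻] = (3s)^3 · s = 27s^4
Ksp = 27 × (1.983×10⁻⁵)^4 = 4.2×10⁻¹⁸

Ksp = 4.2×10⁻¹⁸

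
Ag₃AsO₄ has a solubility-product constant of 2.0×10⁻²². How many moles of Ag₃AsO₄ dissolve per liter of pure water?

Ag₃AsO₄(s) ⇌ 3 Ag⁺(aq) + AsO₄³⁻(aq)
For each mole of Ag₃AsO₄ that dissolves per liter, [Ag⁺] = 3s and [AsO₄³⁻] = s; let s denote this solubility.
Ksp = [Ag⁺]^3[AsO₄³⁻] = (3s)^3 · s = 27s^4
27s^4 = 2.0×10⁻²²  ⇒  s^4 = 7.4×10⁻²⁴
s = (7.4×10⁻²⁴)^(1/4) = 1.6×10⁻⁶ mol L⁻¹

1.6×10⁻⁶ M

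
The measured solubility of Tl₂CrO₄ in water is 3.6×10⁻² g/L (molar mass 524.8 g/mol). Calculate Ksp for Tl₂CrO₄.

s = (3.6×10⁻² g L⁻¹)/(524.8 g mol⁻¹) = 6.860×10⁻⁵ M
Tl₂CrO₄(s) ⇌ 2 Tl⁺(aq) + CrO₄²⁻(aq)
For each mole of Tl₂CrO₄ that dissolves per liter, [Tl⁺] = 2s and [CrO₄²⁻] = s; let s denote this solubility.
Ksp = [Tl⁺]^2[CrO₄²⁻] = (2s)^2 · s = 4s^3
Ksp = 4 × (6.860×10⁻⁵)^3 = 1.3×10⁻¹²

Ksp = 1.3×10⁻¹²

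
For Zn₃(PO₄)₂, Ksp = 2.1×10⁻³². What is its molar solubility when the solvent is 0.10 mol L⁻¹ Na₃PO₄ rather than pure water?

Zn₃(PO₄)₂(s) ⇌ 3 Zn²⁺(aq) + 2 PO₄³⁻(aq)
PO₄³⁻ is already present at 0.10 mol L⁻¹. If s mol/L of Zn₃(PO₄)₂ dissolves, [Zn²⁺] = 3s while [PO₄³⁻] ≈ 0.10 mol L⁻¹.
Ksp = [Zn²⁺]^3[PO₄³⁻]^2 = (3s)^3(0.10)^2
(3s)^3 = 2.1×10⁻³² / (0.10)^2 = 2.1×10⁻³⁰
s = 4.3×10⁻¹¹ mol L⁻¹

4.3×10⁻¹¹ M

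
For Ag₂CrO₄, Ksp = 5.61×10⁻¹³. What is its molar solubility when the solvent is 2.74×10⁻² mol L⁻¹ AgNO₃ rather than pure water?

Ag₂CrO₄(s) ⇌ 2 Ag⁺(aq) + CrO₄²⁻(aq)
Ag⁺ is already present at 2.74×10⁻² mol L⁻¹. If s mol/L of Ag₂CrO₄ dissolves, [CrO₄²⁻] = s while [Ag⁺] ≈ 2.74×10⁻² mol L⁻¹.
Ksp = [Ag⁺]^2[CrO₄²⁻] = (2.74×10⁻²)^2s
s = 5.61×10⁻¹³ / (2.74×10⁻²)^2 = 7.47×10⁻¹⁰
s = 7.47×10⁻¹⁰ mol L⁻¹

7.47×10⁻¹⁰ M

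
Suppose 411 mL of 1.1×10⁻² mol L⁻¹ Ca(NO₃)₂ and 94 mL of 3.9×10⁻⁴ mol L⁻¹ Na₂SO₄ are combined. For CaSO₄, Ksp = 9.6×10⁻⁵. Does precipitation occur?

No

The combined volume is 505 mL.
[Ca²⁺] = (1.1×10⁻²)(411)/505 = 9.0×10⁻³ mol L⁻¹
[SO₄²⁻] = (3.9×10⁻⁴)(94)/505 = 7.3×10⁻⁵ mol L⁻¹
Q = [Ca²⁺][SO₄²⁻] = 6.5×10⁻⁷
Since Q (6.5×10⁻⁷) is less than Ksp (9.6×10⁻⁵), no CaSO₄ precipitates.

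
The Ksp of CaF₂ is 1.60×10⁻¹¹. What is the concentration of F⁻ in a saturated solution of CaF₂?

3.17×10⁻⁴ M

CaF₂(s) ⇌ Ca²⁺(aq) + 2 F⁻(aq)
Call the molar solubility s, so that [Ca²⁺] = s and [F⁻] = 2s.
Ksp = [Ca²⁺][F⁻]^2 = s · (2s)^2 = 4s^3 = 1.60×10⁻¹¹
s = 1.59×10⁻⁴ M
[F⁻] = 2s = 3.17×10⁻⁴ M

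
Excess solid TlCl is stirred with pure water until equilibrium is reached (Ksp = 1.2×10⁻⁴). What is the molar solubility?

1.1×10⁻² M

TlCl(s) ⇌ Tl⁺(aq) + Cl⁻(aq)
With molar solubility s: [Tl⁺] = s, [Cl⁻] = s.
Ksp = [Tl⁺][Cl⁻] = s · s = s^2
s^2 = 1.2×10⁻⁴
s = 1.1×10⁻² mol L⁻¹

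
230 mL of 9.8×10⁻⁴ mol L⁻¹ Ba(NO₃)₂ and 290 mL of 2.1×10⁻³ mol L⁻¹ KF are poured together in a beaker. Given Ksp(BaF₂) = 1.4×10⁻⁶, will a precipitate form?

No

Total volume after mixing = 230 + 290 = 520 mL.
[Ba²⁺] = (9.8×10⁻⁴)(230)/520 = 4.3×10⁻⁴ mol L⁻¹
[F⁻] = (2.1×10⁻³)(290)/520 = 1.2×10⁻³ mol L⁻¹
Q = [Ba²⁺][F⁻]^2 = 5.9×10⁻¹⁰
Since Q (5.9×10⁻¹⁰) is less than Ksp (1.4×10⁻⁶), no BaF₂ precipitates.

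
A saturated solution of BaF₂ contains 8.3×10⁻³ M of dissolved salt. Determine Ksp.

BaF₂(s) ⇌ Ba²⁺(aq) + 2 F⁻(aq)
If s mol/L of BaF₂ dissolves, [Ba²⁺] = s and [F⁻] = 2s.
Ksp = [Ba²⁺][F⁻]^2 = s · (2s)^2 = 4s^3
Ksp = 4 × (8.3×10⁻³)^3 = 2.3×10⁻⁶

Ksp = 2.3×10⁻⁶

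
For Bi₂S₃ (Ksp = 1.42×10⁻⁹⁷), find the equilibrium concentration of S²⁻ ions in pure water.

5.02×10⁻²⁰ M

Bi₂S₃(s) ⇌ 2 Bi³⁺(aq) + 3 S²⁻(aq)
If s mol/L of Bi₂S₃ dissolves, [Bi³⁺] = 2s and [S²⁻] = 3s.
Ksp = [Bi³⁺]^2[S²⁻]^3 = (2s)^2 · (3s)^3 = 108s^5 = 1.42×10⁻⁹⁷
s = 1.67×10⁻²⁰ mol L⁻¹
[S²⁻] = 3s = 5.02×10⁻²⁰ mol L⁻¹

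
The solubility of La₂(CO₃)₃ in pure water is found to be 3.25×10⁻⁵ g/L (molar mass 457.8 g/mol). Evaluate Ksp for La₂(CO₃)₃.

Ksp = 1.95×10⁻³⁴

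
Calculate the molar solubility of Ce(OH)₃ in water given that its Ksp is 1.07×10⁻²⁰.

Ce(OH)₃(s) ⇌ Ce³⁺(aq) + 3 OH⁻(aq)
For each mole of Ce(OH)₃ that dissolves per liter, [Ce³⁺] = s and [OH⁻] = 3s; let s denote this solubility.
Ksp = [Ce³⁺][OH⁻]^3 = s · (3s)^3 = 27s^4
27s^4 = 1.07×10⁻²⁰  ⇒  s^4 = 3.96×10⁻²²
s = (3.96×10⁻²²)^(1/4) = 4.46×10⁻⁶ mol/L

4.46×10⁻⁶ M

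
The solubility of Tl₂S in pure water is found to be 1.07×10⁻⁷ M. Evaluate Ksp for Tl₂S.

Tl₂S(s) ⇌ 2 Tl⁺(aq) + S²⁻(aq)
With molar solubility s: [Tl⁺] = 2s, [S²⁻] = s.
Ksp = [Tl⁺]^2[S²⁻] = (2s)^2 · s = 4s^3
Ksp = 4 × (1.07×10⁻⁷)^3 = 4.90×10⁻²¹

Ksp = 4.90×10⁻²¹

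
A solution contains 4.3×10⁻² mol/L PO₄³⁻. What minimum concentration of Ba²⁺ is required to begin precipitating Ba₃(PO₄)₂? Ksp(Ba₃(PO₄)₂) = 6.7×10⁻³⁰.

1.5×10⁻⁹ M

Each salt precipitates once Q = Ksp for that salt.
Ba₃(PO₄)₂(s) ⇌ 3 Ba²⁺(aq) + 2 PO₄³⁻(aq)
Ksp = [Ba²⁺]^3[PO₄³⁻]^2 = [Ba²⁺]^3(4.3×10⁻²)^2
[Ba²⁺]^3 = 6.7×10⁻³⁰ / (4.3×10⁻²)^2 = 3.6×10⁻²⁷
[Ba²⁺] = 1.5×10⁻⁹ mol/L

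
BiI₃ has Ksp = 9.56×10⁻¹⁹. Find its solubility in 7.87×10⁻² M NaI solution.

1.96×10⁻¹⁵ M

BiI₃(s) ⇌ Bi³⁺(aq) + 3 I⁻(aq)
I⁻ is already present at 7.87×10⁻² M. If s mol/L of BiI₃ dissolves, [Bi³⁺] = s while [I⁻] ≈ 7.87×10⁻² M.
Ksp = [Bi³⁺][I⁻]^3 = s(7.87×10⁻²)^3
s = 9.56×10⁻¹⁹ / (7.87×10⁻²)^3 = 1.96×10⁻¹⁵
s = 1.96×10⁻¹⁵ M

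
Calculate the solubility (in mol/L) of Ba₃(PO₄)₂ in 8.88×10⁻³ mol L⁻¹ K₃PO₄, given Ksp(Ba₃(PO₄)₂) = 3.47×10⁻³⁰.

Ba₃(PO₄)₂(s) ⇌ 3 Ba²⁺(aq) + 2 PO₄³⁻(aq)
PO₄³⁻ is already present at 8.88×10⁻³ mol L⁻¹. If s mol/L of Ba₃(PO₄)₂ dissolves, [Ba²⁺] = 3s while [PO₄³⁻] ≈ 8.88×10⁻³ mol L⁻¹.
Ksp = [Ba²⁺]^3[PO₄³⁻]^2 = (3s)^3(8.88×10⁻³)^2
(3s)^3 = 3.47×10⁻³⁰ / (8.88×10⁻³)^2 = 4.40×10⁻²⁶
s = 1.18×10⁻⁹ mol L⁻¹

1.18×10⁻⁹ M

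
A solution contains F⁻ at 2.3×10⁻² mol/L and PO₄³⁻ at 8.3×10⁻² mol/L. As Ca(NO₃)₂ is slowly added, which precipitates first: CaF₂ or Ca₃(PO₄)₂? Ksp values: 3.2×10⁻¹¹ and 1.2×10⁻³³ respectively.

Precipitation begins when Q = Ksp.
For CaF₂: [Ca²⁺] = (Ksp/[F⁻]^2) = 6.0×10⁻⁸ mol/L
For Ca₃(PO₄)₂: [Ca²⁺] = (Ksp/[PO₄³⁻]^2)^(1/3) = 5.6×10⁻¹¹ mol/L
Since Ca₃(PO₄)₂ needs less Ca²⁺ to reach saturation, it precipitates first.

Ca₃(PO₄)₂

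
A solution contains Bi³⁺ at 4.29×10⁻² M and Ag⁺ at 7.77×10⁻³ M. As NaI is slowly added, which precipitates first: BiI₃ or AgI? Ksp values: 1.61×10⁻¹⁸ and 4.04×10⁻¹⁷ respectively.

Precipitation begins when Q = Ksp.
For BiI₃: [I⁻] = (Ksp/[Bi³⁺])^(1/3) = 3.35×10⁻⁶ M
For AgI: [I⁻] = (Ksp/[Ag⁺]) = 5.20×10⁻¹⁵ M
AgI requires the lower [I⁻], so it precipitates first.

AgI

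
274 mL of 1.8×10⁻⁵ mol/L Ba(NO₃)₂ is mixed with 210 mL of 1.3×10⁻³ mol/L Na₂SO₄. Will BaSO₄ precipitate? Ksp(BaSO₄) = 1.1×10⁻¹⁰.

Total volume after mixing = 274 + 210 = 484 mL.
[Ba²⁺] = (1.8×10⁻⁵)(274)/484 = 1.0×10⁻⁵ mol/L
[SO₄²⁻] = (1.3×10⁻³)(210)/484 = 5.6×10⁻⁴ mol/L
Q = [Ba²⁺][SO₄²⁻] = 5.7×10⁻⁹
Q = 5.7×10⁻⁹ > Ksp = 1.1×10⁻¹⁰, so the solution is supersaturated and BaSO₄ precipitates.

Yes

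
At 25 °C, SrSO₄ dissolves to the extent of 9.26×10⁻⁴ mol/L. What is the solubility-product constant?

Ksp = 8.57×10⁻⁷

SrSO₄(s) ⇌ Sr²⁺(aq) + SO₄²⁻(aq)
Let s be the molar solubility. Then [Sr²⁺] = s and [SO₄²⁻] = s.
Ksp = [Sr²⁺][SO₄²⁻] = s · s = s^2
Ksp = (9.26×10⁻⁴)^2 = 8.57×10⁻⁷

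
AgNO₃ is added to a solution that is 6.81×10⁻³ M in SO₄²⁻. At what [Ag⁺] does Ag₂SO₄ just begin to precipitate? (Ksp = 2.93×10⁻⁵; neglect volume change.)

6.56×10⁻² M

Each salt precipitates once Q = Ksp for that salt.
Ag₂SO₄(s) ⇌ 2 Ag⁺(aq) + SO₄²⁻(aq)
Ksp = [Ag⁺]^2[SO₄²⁻] = [Ag⁺]^2(6.81×10⁻³)
[Ag⁺]^2 = 2.93×10⁻⁵ / (6.81×10⁻³) = 4.30×10⁻³
[Ag⁺] = 6.56×10⁻² M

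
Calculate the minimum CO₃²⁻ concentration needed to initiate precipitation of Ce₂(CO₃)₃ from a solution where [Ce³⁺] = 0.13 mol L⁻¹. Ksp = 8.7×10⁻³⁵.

1.7×10⁻¹¹ M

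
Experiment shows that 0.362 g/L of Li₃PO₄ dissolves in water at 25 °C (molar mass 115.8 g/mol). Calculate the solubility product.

s = (0.362 g L⁻¹)/(115.8 g mol⁻¹) = 3.1261×10⁻³ M
Li₃PO₄(s) ⇌ 3 Li⁺(aq) + PO₄³⁻(aq)
If s mol/L of Li₃PO₄ dissolves, [Li⁺] = 3s and [PO₄³⁻] = s.
Ksp = [Li⁺]^3[PO₄³⁻] = (3s)^3 · s = 27s^4
Ksp = 27 × (3.1261×10⁻³)^4 = 2.58×10⁻⁹

Ksp = 2.58×10⁻⁹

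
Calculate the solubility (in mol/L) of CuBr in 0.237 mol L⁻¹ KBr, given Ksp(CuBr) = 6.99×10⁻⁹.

CuBr(s) ⇌ Cu⁺(aq) + Br⁻(aq)
With Br⁻ already at 0.237 mol L⁻¹ and s small, take [Br⁻] ≈ 0.237 mol L⁻¹ and [Cu⁺] = s.
Ksp = [Cu⁺][Br⁻] = s(0.237)
s = 6.99×10⁻⁹ / (0.237) = 2.95×10⁻⁸
s = 2.95×10⁻⁸ mol L⁻¹

2.95×10⁻⁸ M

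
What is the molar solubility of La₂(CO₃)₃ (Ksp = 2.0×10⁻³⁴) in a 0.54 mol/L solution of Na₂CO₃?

1.8×10⁻¹⁷ M

La₂(CO₃)₃(s) ⇌ 2 La³⁺(aq) + 3 CO₃²⁻(aq)
Let s be the solubility of La₂(CO₃)₃ here. The common ion gives [CO₃²⁻] ≈ 0.54 mol/L, and [La³⁺] = 2s.
Ksp = [La³⁺]^2[CO₃²⁻]^3 = (2s)^2(0.54)^3
(2s)^2 = 2.0×10⁻³⁴ / (0.54)^3 = 1.3×10⁻³³
s = 1.8×10⁻¹⁷ mol/L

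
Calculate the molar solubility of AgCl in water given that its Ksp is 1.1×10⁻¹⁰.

1.0×10⁻⁵ M

AgCl(s) ⇌ Ag⁺(aq) + Cl⁻(aq)
Let s be the molar solubility. Then [Ag⁺] = s and [Cl⁻] = s.
Ksp = [Ag⁺][Cl⁻] = s · s = s^2
s^2 = 1.1×10⁻¹⁰
s = 1.0×10⁻⁵ M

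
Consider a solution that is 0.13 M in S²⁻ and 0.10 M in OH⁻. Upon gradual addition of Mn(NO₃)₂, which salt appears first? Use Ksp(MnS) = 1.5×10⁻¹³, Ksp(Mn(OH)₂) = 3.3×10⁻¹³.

The threshold for precipitation is Q = Ksp.
For MnS: [Mn²⁺] = (Ksp/[S²⁻]) = 1.2×10⁻¹² M
For Mn(OH)₂: [Mn²⁺] = (Ksp/[OH⁻]^2) = 3.3×10⁻¹¹ M
MnS requires the lower [Mn²⁺], so it precipitates first.

MnS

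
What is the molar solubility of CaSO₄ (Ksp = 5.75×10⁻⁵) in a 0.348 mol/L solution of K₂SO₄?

CaSO₄(s) ⇌ Ca²⁺(aq) + SO₄²⁻(aq)
With SO₄²⁻ already at 0.348 mol/L and s small, take [SO₄²⁻] ≈ 0.348 mol/L and [Ca²⁺] = s.
Ksp = [Ca²⁺][SO₄²⁻] = s(0.348)
s = 5.75×10⁻⁵ / (0.348) = 1.65×10⁻⁴
s = 1.65×10⁻⁴ mol/L

1.65×10⁻⁴ M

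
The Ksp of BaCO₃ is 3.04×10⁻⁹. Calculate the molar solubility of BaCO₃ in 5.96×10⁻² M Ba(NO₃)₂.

BaCO₃(s) ⇌ Ba²⁺(aq) + CO₃²⁻(aq)
With Ba²⁺ already at 5.96×10⁻² M and s small, take [Ba²⁺] ≈ 5.96×10⁻² M and [CO₃²⁻] = s.
Ksp = [Ba²⁺][CO₃²⁻] = (5.96×10⁻²)s
s = 3.04×10⁻⁹ / (5.96×10⁻²) = 5.10×10⁻⁸
s = 5.10×10⁻⁸ M

5.10×10⁻⁸ M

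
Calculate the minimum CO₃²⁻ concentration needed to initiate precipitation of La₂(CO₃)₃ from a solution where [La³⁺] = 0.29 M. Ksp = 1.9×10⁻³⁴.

Each salt precipitates once Q = Ksp for that salt.
La₂(CO₃)₃(s) ⇌ 2 La³⁺(aq) + 3 CO₃²⁻(aq)
Ksp = [La³⁺]^2[CO₃²⁻]^3 = [CO₃²⁻]^3(0.29)^2
[CO₃²⁻]^3 = 1.9×10⁻³⁴ / (0.29)^2 = 2.3×10⁻³³
[CO₃²⁻] = 1.3×10⁻¹¹ M

1.3×10⁻¹¹ M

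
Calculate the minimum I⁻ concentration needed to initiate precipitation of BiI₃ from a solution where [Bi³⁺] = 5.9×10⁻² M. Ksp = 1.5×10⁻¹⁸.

2.9×10⁻⁶ M

Each salt precipitates once Q = Ksp for that salt.
BiI₃(s) ⇌ Bi³⁺(aq) + 3 I⁻(aq)
Ksp = [Bi³⁺][I⁻]^3 = [I⁻]^3(5.9×10⁻²)
[I⁻]^3 = 1.5×10⁻¹⁸ / (5.9×10⁻²) = 2.5×10⁻¹⁷
[I⁻] = 2.9×10⁻⁶ M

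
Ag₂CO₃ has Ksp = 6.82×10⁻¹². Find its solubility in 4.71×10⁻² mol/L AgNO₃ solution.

Ag₂CO₃(s) ⇌ 2 Ag⁺(aq) + CO₃²⁻(aq)
Ag⁺ is already present at 4.71×10⁻² mol/L. If s mol/L of Ag₂CO₃ dissolves, [CO₃²⁻] = s while [Ag⁺] ≈ 4.71×10⁻² mol/L.
Ksp = [Ag⁺]^2[CO₃²⁻] = (4.71×10⁻²)^2s
s = 6.82×10⁻¹² / (4.71×10⁻²)^2 = 3.07×10⁻⁹
s = 3.07×10⁻⁹ mol/L

3.07×10⁻⁹ M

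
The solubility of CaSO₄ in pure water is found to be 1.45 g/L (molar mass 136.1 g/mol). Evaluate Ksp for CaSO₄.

Ksp = 1.14×10⁻⁴

Convert to molarity: s = 1.45 / 136.1 = 1.0654×10⁻² mol/L
CaSO₄(s) ⇌ Ca²⁺(aq) + SO₄²⁻(aq)
Call the molar solubility s, so that [Ca²⁺] = s and [SO₄²⁻] = s.
Ksp = [Ca²⁺][SO₄²⁻] = s · s = s^2
Ksp = (1.0654×10⁻²)^2 = 1.14×10⁻⁴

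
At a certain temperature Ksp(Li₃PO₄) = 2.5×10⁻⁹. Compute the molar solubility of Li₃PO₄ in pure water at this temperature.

Li₃PO₄(s) ⇌ 3 Li⁺(aq) + PO₄³⁻(aq)
Let s be the molar solubility. Then [Li⁺] = 3s and [PO₄³⁻] = s.
Ksp = [Li⁺]^3[PO₄³⁻] = (3s)^3 · s = 27s^4
27s^4 = 2.5×10⁻⁹  ⇒  s^4 = 9.3×10⁻¹¹
s = (9.3×10⁻¹¹)^(1/4) = 3.1×10⁻³ M

3.1×10⁻³ M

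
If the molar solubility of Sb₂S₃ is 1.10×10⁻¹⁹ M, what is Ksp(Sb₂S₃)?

Sb₂S₃(s) ⇌ 2 Sb³⁺(aq) + 3 S²⁻(aq)
With molar solubility s: [Sb³⁺] = 2s, [S²⁻] = 3s.
Ksp = [Sb³⁺]^2[S²⁻]^3 = (2s)^2 · (3s)^3 = 108s^5
Ksp = 108 × (1.10×10⁻¹⁹)^5 = 1.74×10⁻⁹³

Ksp = 1.74×10⁻⁹³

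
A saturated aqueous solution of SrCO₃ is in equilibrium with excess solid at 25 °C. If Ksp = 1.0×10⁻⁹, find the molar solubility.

3.2×10⁻⁵ M

SrCO₃(s) ⇌ Sr²⁺(aq) + CO₃²⁻(aq)
If s mol/L of SrCO₃ dissolves, [Sr²⁺] = s and [CO₃²⁻] = s.
Ksp = [Sr²⁺][CO₃²⁻] = s · s = s^2
s^2 = 1.0×10⁻⁹
Taking the 2nd root, s = 3.2×10⁻⁵ mol L⁻¹.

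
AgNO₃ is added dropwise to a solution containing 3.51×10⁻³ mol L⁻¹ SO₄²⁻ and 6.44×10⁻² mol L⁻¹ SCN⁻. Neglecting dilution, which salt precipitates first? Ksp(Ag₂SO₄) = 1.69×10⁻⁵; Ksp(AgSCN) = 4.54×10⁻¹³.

The threshold for precipitation is Q = Ksp.
For Ag₂SO₄: [Ag⁺] = (Ksp/[SO₄²⁻])^(1/2) = 6.94×10⁻² mol L⁻¹
For AgSCN: [Ag⁺] = (Ksp/[SCN⁻]) = 7.05×10⁻¹² mol L⁻¹
AgSCN requires the lower [Ag⁺], so it precipitates first.

AgSCN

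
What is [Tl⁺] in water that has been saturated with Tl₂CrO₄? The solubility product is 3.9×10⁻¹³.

9.2×10⁻⁵ M

Tl₂CrO₄(s) ⇌ 2 Tl⁺(aq) + CrO₄²⁻(aq)
Call the molar solubility s, so that [Tl⁺] = 2s and [CrO₄²⁻] = s.
Ksp = [Tl⁺]^2[CrO₄²⁻] = (2s)^2 · s = 4s^3 = 3.9×10⁻¹³
s = 4.6×10⁻⁵ mol L⁻¹
[Tl⁺] = 2s = 9.2×10⁻⁵ mol L⁻¹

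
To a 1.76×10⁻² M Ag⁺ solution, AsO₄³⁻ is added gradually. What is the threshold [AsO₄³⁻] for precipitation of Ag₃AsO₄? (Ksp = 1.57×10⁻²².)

The threshold for precipitation is Q = Ksp.
Ag₃AsO₄(s) ⇌ 3 Ag⁺(aq) + AsO₄³⁻(aq)
Ksp = [Ag⁺]^3[AsO₄³⁻] = [AsO₄³⁻](1.76×10⁻²)^3
[AsO₄³⁻] = 1.57×10⁻²² / (1.76×10⁻²)^3 = 2.88×10⁻¹⁷
[AsO₄³⁻] = 2.88×10⁻¹⁷ M

2.88×10⁻¹⁷ M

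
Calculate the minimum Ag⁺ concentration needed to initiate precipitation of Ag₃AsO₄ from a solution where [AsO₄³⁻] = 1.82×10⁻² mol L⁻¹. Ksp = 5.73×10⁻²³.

Precipitation begins when Q = Ksp.
Ag₃AsO₄(s) ⇌ 3 Ag⁺(aq) + AsO₄³⁻(aq)
Ksp = [Ag⁺]^3[AsO₄³⁻] = [Ag⁺]^3(1.82×10⁻²)
[Ag⁺]^3 = 5.73×10⁻²³ / (1.82×10⁻²) = 3.15×10⁻²¹
[Ag⁺] = 1.47×10⁻⁷ mol L⁻¹

1.47×10⁻⁷ M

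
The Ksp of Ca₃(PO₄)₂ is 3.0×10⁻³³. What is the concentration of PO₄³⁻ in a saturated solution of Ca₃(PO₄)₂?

Ca₃(PO₄)₂(s) ⇌ 3 Ca²⁺(aq) + 2 PO₄³⁻(aq)
Call the molar solubility s, so that [Ca²⁺] = 3s and [PO₄³⁻] = 2s.
Ksp = [Ca²⁺]^3[PO₄³⁻]^2 = (3s)^3 · (2s)^2 = 108s^5 = 3.0×10⁻³³
s = 1.2×10⁻⁷ mol/L
[PO₄³⁻] = 2s = 2.5×10⁻⁷ mol/L

2.5×10⁻⁷ M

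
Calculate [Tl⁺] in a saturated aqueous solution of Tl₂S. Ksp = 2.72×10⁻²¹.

Tl₂S(s) ⇌ 2 Tl⁺(aq) + S²⁻(aq)
With molar solubility s: [Tl⁺] = 2s, [S²⁻] = s.
Ksp = [Tl⁺]^2[S²⁻] = (2s)^2 · s = 4s^3 = 2.72×10⁻²¹
s = 8.79×10⁻⁸ mol L⁻¹
[Tl⁺] = 2s = 1.76×10⁻⁷ mol L⁻¹

1.76×10⁻⁷ M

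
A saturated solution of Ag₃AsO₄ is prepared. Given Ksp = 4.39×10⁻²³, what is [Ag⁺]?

3.39×10⁻⁶ M

Ag₃AsO₄(s) ⇌ 3 Ag⁺(aq) + AsO₄³⁻(aq)
Call the molar solubility s, so that [Ag⁺] = 3s and [AsO₄³⁻] = s.
Ksp = [Ag⁺]^3[AsO₄³⁻] = (3s)^3 · s = 27s^4 = 4.39×10⁻²³
s = 1.13×10⁻⁶ mol/L
[Ag⁺] = 3s = 3.39×10⁻⁶ mol/L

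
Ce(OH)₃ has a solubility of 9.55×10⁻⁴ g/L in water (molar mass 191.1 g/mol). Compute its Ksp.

Convert to molarity: s = 9.55×10⁻⁴ / 191.1 = 4.9974×10⁻⁶ mol/L
Ce(OH)₃(s) ⇌ Ce³⁺(aq) + 3 OH⁻(aq)
Let s be the molar solubility. Then [Ce³⁺] = s and [OH⁻] = 3s.
Ksp = [Ce³⁺][OH⁻]^3 = s · (3s)^3 = 27s^4
Ksp = 27 × (4.9974×10⁻⁶)^4 = 1.68×10⁻²⁰

Ksp = 1.68×10⁻²⁰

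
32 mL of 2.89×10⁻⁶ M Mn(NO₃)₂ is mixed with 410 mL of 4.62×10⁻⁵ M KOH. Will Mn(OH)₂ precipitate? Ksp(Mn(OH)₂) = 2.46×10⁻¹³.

No

After mixing, V = 32 mL + 410 mL = 442 mL.
[Mn²⁺] = (2.89×10⁻⁶)(32)/442 = 2.09×10⁻⁷ M
[OH⁻] = (4.62×10⁻⁵)(410)/442 = 4.29×10⁻⁵ M
Q = [Mn²⁺][OH⁻]^2 = 3.84×10⁻¹⁶
Q = 3.84×10⁻¹⁶ < Ksp = 2.46×10⁻¹³, so the solution is unsaturated and no precipitate forms.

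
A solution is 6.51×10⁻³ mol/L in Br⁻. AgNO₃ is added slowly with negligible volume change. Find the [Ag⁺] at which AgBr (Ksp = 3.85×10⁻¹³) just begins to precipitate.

5.91×10⁻¹¹ M

Each salt precipitates once Q = Ksp for that salt.
AgBr(s) ⇌ Ag⁺(aq) + Br⁻(aq)
Ksp = [Ag⁺][Br⁻] = [Ag⁺](6.51×10⁻³)
[Ag⁺] = 3.85×10⁻¹³ / (6.51×10⁻³) = 5.91×10⁻¹¹
[Ag⁺] = 5.91×10⁻¹¹ mol/L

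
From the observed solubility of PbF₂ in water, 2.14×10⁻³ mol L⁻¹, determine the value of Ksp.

Ksp = 3.92×10⁻⁸

PbF₂(s) ⇌ Pb²⁺(aq) + 2 F⁻(aq)
If s mol/L of PbF₂ dissolves, [Pb²⁺] = s and [F⁻] = 2s.
Ksp = [Pb²⁺][F⁻]^2 = s · (2s)^2 = 4s^3
Ksp = 4 × (2.14×10⁻³)^3 = 3.92×10⁻⁸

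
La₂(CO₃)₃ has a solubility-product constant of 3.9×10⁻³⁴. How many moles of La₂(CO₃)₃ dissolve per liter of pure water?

8.2×10⁻⁸ M

La₂(CO₃)₃(s) ⇌ 2 La³⁺(aq) + 3 CO₃²⁻(aq)
Call the molar solubility s, so that [La³⁺] = 2s and [CO₃²⁻] = 3s.
Ksp = [La³⁺]^2[CO₃²⁻]^3 = (2s)^2 · (3s)^3 = 108s^5
108s^5 = 3.9×10⁻³⁴  ⇒  s^5 = 3.6×10⁻³⁶
Taking the 5th root, s = 8.2×10⁻⁸ mol L⁻¹.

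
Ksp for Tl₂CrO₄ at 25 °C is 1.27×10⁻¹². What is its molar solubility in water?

6.82×10⁻⁵ M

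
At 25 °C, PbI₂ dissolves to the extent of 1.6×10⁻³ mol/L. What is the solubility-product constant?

Ksp = 1.6×10⁻⁸

PbI₂(s) ⇌ Pb²⁺(aq) + 2 I⁻(aq)
Call the molar solubility s, so that [Pb²⁺] = s and [I⁻] = 2s.
Ksp = [Pb²⁺][I⁻]^2 = s · (2s)^2 = 4s^3
Ksp = 4 × (1.6×10⁻³)^3 = 1.6×10⁻⁸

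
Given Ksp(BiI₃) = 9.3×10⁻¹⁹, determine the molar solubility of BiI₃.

BiI₃(s) ⇌ Bi³⁺(aq) + 3 I⁻(aq)
If s mol/L of BiI₃ dissolves, [Bi³⁺] = s and [I⁻] = 3s.
Ksp = [Bi³⁺][I⁻]^3 = s · (3s)^3 = 27s^4
27s^4 = 9.3×10⁻¹⁹  ⇒  s^4 = 3.4×10⁻²⁰
s = (3.4×10⁻²⁰)^(1/4) = 1.4×10⁻⁵ M

1.4×10⁻⁵ M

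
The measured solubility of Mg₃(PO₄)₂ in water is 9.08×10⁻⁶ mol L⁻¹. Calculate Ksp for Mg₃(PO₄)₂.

Mg₃(PO₄)₂(s) ⇌ 3 Mg²⁺(aq) + 2 PO₄³⁻(aq)
Let s be the molar solubility. Then [Mg²⁺] = 3s and [PO₄³⁻] = 2s.
Ksp = [Mg²⁺]^3[PO₄³⁻]^2 = (3s)^3 · (2s)^2 = 108s^5
Ksp = 108 × (9.08×10⁻⁶)^5 = 6.67×10⁻²⁴

Ksp = 6.67×10⁻²⁴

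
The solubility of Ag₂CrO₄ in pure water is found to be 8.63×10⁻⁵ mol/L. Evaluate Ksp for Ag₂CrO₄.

Ag₂CrO₄(s) ⇌ 2 Ag⁺(aq) + CrO₄²⁻(aq)
Let s be the molar solubility. Then [Ag⁺] = 2s and [CrO₄²⁻] = s.
Ksp = [Ag⁺]^2[CrO₄²⁻] = (2s)^2 · s = 4s^3
Ksp = 4 × (8.63×10⁻⁵)^3 = 2.57×10⁻¹²

Ksp = 2.57×10⁻¹²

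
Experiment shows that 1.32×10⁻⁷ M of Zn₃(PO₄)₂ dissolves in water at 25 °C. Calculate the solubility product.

Zn₃(PO₄)₂(s) ⇌ 3 Zn²⁺(aq) + 2 PO₄³⁻(aq)
If s mol/L of Zn₃(PO₄)₂ dissolves, [Zn²⁺] = 3s and [PO₄³⁻] = 2s.
Ksp = [Zn²⁺]^3[PO₄³⁻]^2 = (3s)^3 · (2s)^2 = 108s^5
Ksp = 108 × (1.32×10⁻⁷)^5 = 4.33×10⁻³³

Ksp = 4.33×10⁻³³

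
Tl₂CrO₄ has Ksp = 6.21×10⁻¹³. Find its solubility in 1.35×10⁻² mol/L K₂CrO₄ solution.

3.39×10⁻⁶ M

Tl₂CrO₄(s) ⇌ 2 Tl⁺(aq) + CrO₄²⁻(aq)
CrO₄²⁻ is already present at 1.35×10⁻² mol/L. If s mol/L of Tl₂CrO₄ dissolves, [Tl⁺] = 2s while [CrO₄²⁻] ≈ 1.35×10⁻² mol/L.
Ksp = [Tl⁺]^2[CrO₄²⁻] = (2s)^2(1.35×10⁻²)
(2s)^2 = 6.21×10⁻¹³ / (1.35×10⁻²) = 4.60×10⁻¹¹
s = 3.39×10⁻⁶ mol/L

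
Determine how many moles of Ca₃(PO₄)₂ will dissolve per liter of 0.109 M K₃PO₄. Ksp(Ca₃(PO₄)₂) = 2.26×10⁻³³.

1.92×10⁻¹¹ M

Ca₃(PO₄)₂(s) ⇌ 3 Ca²⁺(aq) + 2 PO₄³⁻(aq)
Let s be the solubility of Ca₃(PO₄)₂ here. The common ion gives [PO₄³⁻] ≈ 0.109 M, and [Ca²⁺] = 3s.
Ksp = [Ca²⁺]^3[PO₄³⁻]^2 = (3s)^3(0.109)^2
(3s)^3 = 2.26×10⁻³³ / (0.109)^2 = 1.90×10⁻³¹
s = 1.92×10⁻¹¹ M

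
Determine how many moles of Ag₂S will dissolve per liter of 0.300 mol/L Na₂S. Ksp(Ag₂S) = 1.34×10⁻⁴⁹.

3.34×10⁻²⁵ M

Ag₂S(s) ⇌ 2 Ag⁺(aq) + S²⁻(aq)
The solution already contains S²⁻ at 0.300 mol/L. Let s be the molar solubility of Ag₂S.
[S²⁻] ≈ 0.300 mol/L (common ion dominates); [Ag⁺] = 2s.
Ksp = [Ag⁺]^2[S²⁻] = (2s)^2(0.300)
(2s)^2 = 1.34×10⁻⁴⁹ / (0.300) = 4.47×10⁻⁴⁹
s = 3.34×10⁻²⁵ mol/L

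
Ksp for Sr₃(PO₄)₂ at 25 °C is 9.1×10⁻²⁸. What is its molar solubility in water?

1.5×10⁻⁶ M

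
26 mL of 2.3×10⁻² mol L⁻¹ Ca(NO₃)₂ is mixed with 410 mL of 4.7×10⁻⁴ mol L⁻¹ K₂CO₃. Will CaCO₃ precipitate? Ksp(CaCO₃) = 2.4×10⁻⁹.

Yes

After mixing, V = 26 mL + 410 mL = 436 mL.
[Ca²⁺] = (2.3×10⁻²)(26)/436 = 1.4×10⁻³ mol L⁻¹
[CO₃²⁻] = (4.7×10⁻⁴)(410)/436 = 4.4×10⁻⁴ mol L⁻¹
Q = [Ca²⁺][CO₃²⁻] = 6.1×10⁻⁷
Since Q (6.1×10⁻⁷) exceeds Ksp (2.4×10⁻⁹), CaCO₃ will precipitate.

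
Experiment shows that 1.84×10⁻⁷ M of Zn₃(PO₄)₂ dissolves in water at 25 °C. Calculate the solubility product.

Zn₃(PO₄)₂(s) ⇌ 3 Zn²⁺(aq) + 2 PO₄³⁻(aq)
Let s be the molar solubility. Then [Zn²⁺] = 3s and [PO₄³⁻] = 2s.
Ksp = [Zn²⁺]^3[PO₄³⁻]^2 = (3s)^3 · (2s)^2 = 108s^5
Ksp = 108 × (1.84×10⁻⁷)^5 = 2.28×10⁻³²

Ksp = 2.28×10⁻³²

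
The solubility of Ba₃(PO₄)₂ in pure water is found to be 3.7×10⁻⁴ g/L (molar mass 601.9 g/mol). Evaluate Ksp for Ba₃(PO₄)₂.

Ksp = 9.5×10⁻³⁰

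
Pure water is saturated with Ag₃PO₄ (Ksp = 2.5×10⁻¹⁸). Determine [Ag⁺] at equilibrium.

5.2×10⁻⁵ M

Ag₃PO₄(s) ⇌ 3 Ag⁺(aq) + PO₄³⁻(aq)
For each mole of Ag₃PO₄ that dissolves per liter, [Ag⁺] = 3s and [PO₄³⁻] = s; let s denote this solubility.
Ksp = [Ag⁺]^3[PO₄³⁻] = (3s)^3 · s = 27s^4 = 2.5×10⁻¹⁸
s = 1.7×10⁻⁵ mol/L
[Ag⁺] = 3s = 5.2×10⁻⁵ mol/L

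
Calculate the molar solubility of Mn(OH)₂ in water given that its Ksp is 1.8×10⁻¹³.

3.6×10⁻⁵ M

Mn(OH)₂(s) ⇌ Mn²⁺(aq) + 2 OH⁻(aq)
For each mole of Mn(OH)₂ that dissolves per liter, [Mn²⁺] = s and [OH⁻] = 2s; let s denote this solubility.
Ksp = [Mn²⁺][OH⁻]^2 = s · (2s)^2 = 4s^3
4s^3 = 1.8×10⁻¹³  ⇒  s^3 = 4.5×10⁻¹⁴
Taking the 3rd root, s = 3.6×10⁻⁵ M.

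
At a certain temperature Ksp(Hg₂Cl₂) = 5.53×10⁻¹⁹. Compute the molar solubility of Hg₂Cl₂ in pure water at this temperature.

Hg₂Cl₂(s) ⇌ Hg₂²⁺(aq) + 2 Cl⁻(aq)
With molar solubility s: [Hg₂²⁺] = s, [Cl⁻] = 2s.
Ksp = [Hg₂²⁺][Cl⁻]^2 = s · (2s)^2 = 4s^3
4s^3 = 5.53×10⁻¹⁹  ⇒  s^3 = 1.38×10⁻¹⁹
s = 5.17×10⁻⁷ mol L⁻¹

5.17×10⁻⁷ M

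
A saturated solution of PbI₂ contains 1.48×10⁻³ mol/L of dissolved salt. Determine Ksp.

Ksp = 1.30×10⁻⁸

PbI₂(s) ⇌ Pb²⁺(aq) + 2 I⁻(aq)
Let s be the molar solubility. Then [Pb²⁺] = s and [I⁻] = 2s.
Ksp = [Pb²⁺][I⁻]^2 = s · (2s)^2 = 4s^3
Ksp = 4 × (1.48×10⁻³)^3 = 1.30×10⁻⁸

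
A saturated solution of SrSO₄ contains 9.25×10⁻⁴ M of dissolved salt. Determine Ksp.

Ksp = 8.56×10⁻⁷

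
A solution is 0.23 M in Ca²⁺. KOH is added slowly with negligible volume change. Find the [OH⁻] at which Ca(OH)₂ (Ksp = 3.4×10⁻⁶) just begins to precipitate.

Precipitation begins when Q = Ksp.
Ca(OH)₂(s) ⇌ Ca²⁺(aq) + 2 OH⁻(aq)
Ksp = [Ca²⁺][OH⁻]^2 = [OH⁻]^2(0.23)
[OH⁻]^2 = 3.4×10⁻⁶ / (0.23) = 1.5×10⁻⁵
[OH⁻] = 3.8×10⁻³ M

3.8×10⁻³ M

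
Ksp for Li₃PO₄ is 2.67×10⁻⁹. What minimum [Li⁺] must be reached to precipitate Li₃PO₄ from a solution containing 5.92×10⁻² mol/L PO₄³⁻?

3.56×10⁻³ M

Each salt precipitates once Q = Ksp for that salt.
Li₃PO₄(s) ⇌ 3 Li⁺(aq) + PO₄³⁻(aq)
Ksp = [Li⁺]^3[PO₄³⁻] = [Li⁺]^3(5.92×10⁻²)
[Li⁺]^3 = 2.67×10⁻⁹ / (5.92×10⁻²) = 4.51×10⁻⁸
[Li⁺] = 3.56×10⁻³ mol/L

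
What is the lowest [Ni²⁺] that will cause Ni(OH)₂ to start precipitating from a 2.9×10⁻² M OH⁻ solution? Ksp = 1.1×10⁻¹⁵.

1.3×10⁻¹² M

Precipitation begins when Q = Ksp.
Ni(OH)₂(s) ⇌ Ni²⁺(aq) + 2 OH⁻(aq)
Ksp = [Ni²⁺][OH⁻]^2 = [Ni²⁺](2.9×10⁻²)^2
[Ni²⁺] = 1.1×10⁻¹⁵ / (2.9×10⁻²)^2 = 1.3×10⁻¹²
[Ni²⁺] = 1.3×10⁻¹² M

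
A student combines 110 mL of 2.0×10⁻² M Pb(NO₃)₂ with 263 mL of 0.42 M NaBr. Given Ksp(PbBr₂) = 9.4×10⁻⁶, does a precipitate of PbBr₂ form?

After mixing, V = 110 mL + 263 mL = 373 mL.
[Pb²⁺] = (2.0×10⁻²)(110)/373 = 5.9×10⁻³ M
[Br⁻] = (0.42)(263)/373 = 0.30 M
Q = [Pb²⁺][Br⁻]^2 = 5.2×10⁻⁴
Because Q > Ksp (5.2×10⁻⁴ vs 9.4×10⁻⁶), a precipitate of PbBr₂ forms.

Yes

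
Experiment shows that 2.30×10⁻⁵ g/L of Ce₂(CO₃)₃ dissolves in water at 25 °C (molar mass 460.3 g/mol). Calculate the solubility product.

Ksp = 3.36×10⁻³⁵

s = (2.30×10⁻⁵ g L⁻¹)/(460.3 g mol⁻¹) = 4.9967×10⁻⁸ M
Ce₂(CO₃)₃(s) ⇌ 2 Ce³⁺(aq) + 3 CO₃²⁻(aq)
With molar solubility s: [Ce³⁺] = 2s, [CO₃²⁻] = 3s.
Ksp = [Ce³⁺]^2[CO₃²⁻]^3 = (2s)^2 · (3s)^3 = 108s^5
Ksp = 108 × (4.9967×10⁻⁸)^5 = 3.36×10⁻³⁵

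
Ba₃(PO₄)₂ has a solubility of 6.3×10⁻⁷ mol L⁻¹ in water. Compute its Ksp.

Ba₃(PO₄)₂(s) ⇌ 3 Ba²⁺(aq) + 2 PO₄³⁻(aq)
With molar solubility s: [Ba²⁺] = 3s, [PO₄³⁻] = 2s.
Ksp = [Ba²⁺]^3[PO₄³⁻]^2 = (3s)^3 · (2s)^2 = 108s^5
Ksp = 108 × (6.3×10⁻⁷)^5 = 1.1×10⁻²⁹

Ksp = 1.1×10⁻²⁹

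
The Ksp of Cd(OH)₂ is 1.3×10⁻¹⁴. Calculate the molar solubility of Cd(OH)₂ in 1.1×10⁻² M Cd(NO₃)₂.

Cd(OH)₂(s) ⇌ Cd²⁺(aq) + 2 OH⁻(aq)
With Cd²⁺ already at 1.1×10⁻² M and s small, take [Cd²⁺] ≈ 1.1×10⁻² M and [OH⁻] = 2s.
Ksp = [Cd²⁺][OH⁻]^2 = (1.1×10⁻²)(2s)^2
(2s)^2 = 1.3×10⁻¹⁴ / (1.1×10⁻²) = 1.2×10⁻¹²
s = 5.4×10⁻⁷ M

5.4×10⁻⁷ M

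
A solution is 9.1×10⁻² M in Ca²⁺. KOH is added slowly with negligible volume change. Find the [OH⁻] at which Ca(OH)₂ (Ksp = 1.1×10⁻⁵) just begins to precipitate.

Each salt precipitates once Q = Ksp for that salt.
Ca(OH)₂(s) ⇌ Ca²⁺(aq) + 2 OH⁻(aq)
Ksp = [Ca²⁺][OH⁻]^2 = [OH⁻]^2(9.1×10⁻²)
[OH⁻]^2 = 1.1×10⁻⁵ / (9.1×10⁻²) = 1.2×10⁻⁴
[OH⁻] = 1.1×10⁻² M

1.1×10⁻² M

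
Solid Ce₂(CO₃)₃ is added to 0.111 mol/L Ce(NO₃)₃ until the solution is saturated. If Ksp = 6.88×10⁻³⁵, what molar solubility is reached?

5.91×10⁻¹² M

Ce₂(CO₃)₃(s) ⇌ 2 Ce³⁺(aq) + 3 CO₃²⁻(aq)
With Ce³⁺ already at 0.111 mol/L and s small, take [Ce³⁺] ≈ 0.111 mol/L and [CO₃²⁻] = 3s.
Ksp = [Ce³⁺]^2[CO₃²⁻]^3 = (0.111)^2(3s)^3
(3s)^3 = 6.88×10⁻³⁵ / (0.111)^2 = 5.58×10⁻³³
s = 5.91×10⁻¹² mol/L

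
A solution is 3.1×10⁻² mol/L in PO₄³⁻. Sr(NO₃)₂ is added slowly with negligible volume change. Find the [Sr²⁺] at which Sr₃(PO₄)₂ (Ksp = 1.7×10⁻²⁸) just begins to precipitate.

Each salt precipitates once Q = Ksp for that salt.
Sr₃(PO₄)₂(s) ⇌ 3 Sr²⁺(aq) + 2 PO₄³⁻(aq)
Ksp = [Sr²⁺]^3[PO₄³⁻]^2 = [Sr²⁺]^3(3.1×10⁻²)^2
[Sr²⁺]^3 = 1.7×10⁻²⁸ / (3.1×10⁻²)^2 = 1.8×10⁻²⁵
[Sr²⁺] = 5.6×10⁻⁹ mol/L

5.6×10⁻⁹ M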